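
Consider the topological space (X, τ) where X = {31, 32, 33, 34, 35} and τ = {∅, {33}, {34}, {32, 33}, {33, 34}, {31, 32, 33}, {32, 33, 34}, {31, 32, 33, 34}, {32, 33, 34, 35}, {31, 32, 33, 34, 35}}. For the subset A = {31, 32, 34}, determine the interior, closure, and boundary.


int(A) = {34}, cl(A) = {31, 32, 34, 35}, ∂A = {31, 32, 35}.

Closed sets in (X, τ) are complements of opens:
  closed(X, τ) = {∅, {31}, {35}, {31, 35}, {34, 35}, {31, 32, 35}, {31, 34, 35}, {31, 32, 33, 35}, {31, 32, 34, 35}, {31, 32, 33, 34, 35}}.
int(A) = ⋃ {U ∈ τ : U ⊆ A}. Opens contained in A: ∅, {34}.
Taking the union of these: int(A) = {34}.
cl(A) = ⋂ {C closed : A ⊆ C}. Closed sets containing A: {31, 32, 34, 35}, {31, 32, 33, 34, 35}.
Intersecting these: cl(A) = {31, 32, 34, 35}.
∂A = cl(A) ∖ int(A) = {31, 32, 34, 35} ∖ {34} = {31, 32, 35}.


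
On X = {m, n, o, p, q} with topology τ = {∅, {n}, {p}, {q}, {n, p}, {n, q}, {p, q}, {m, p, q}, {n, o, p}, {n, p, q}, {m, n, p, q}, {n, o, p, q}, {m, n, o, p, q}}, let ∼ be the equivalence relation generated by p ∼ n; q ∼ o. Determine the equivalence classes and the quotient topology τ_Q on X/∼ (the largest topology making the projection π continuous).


X/∼ = {[m], [n=p], [o=q]}; |τ_Q| = 4.

Equivalence classes: [m], [n=p], [o=q].
Quotient map π: X → X/∼ sends m ↦ [m], n ↦ [n=p], o ↦ [o=q], p ↦ [n=p], q ↦ [o=q].
For each subset V ⊆ X/∼, compute π^{-1}(V) ⊆ X and check whether π^{-1}(V) ∈ τ. V is open in τ_Q iff π^{-1}(V) ∈ τ.
  V = {}: π^{-1}(V) = ∅ ∈ τ ✓.
  V = {[m]}: π^{-1}(V) = {m} ∉ τ ✗.
  V = {[n=p]}: π^{-1}(V) = {n, p} ∈ τ ✓.
  V = {[m], [n=p]}: π^{-1}(V) = {m, n, p} ∉ τ ✗.
  V = {[o=q]}: π^{-1}(V) = {o, q} ∉ τ ✗.
  V = {[m], [o=q]}: π^{-1}(V) = {m, o, q} ∉ τ ✗.
  V = {[n=p], [o=q]}: π^{-1}(V) = {n, o, p, q} ∈ τ ✓.
  V = {[m], [n=p], [o=q]}: π^{-1}(V) = {m, n, o, p, q} ∈ τ ✓.
Open sets in the quotient: τ_Q = {{}, {[n=p]}, {[n=p], [o=q]}, {[m], [n=p], [o=q]}} (4 elements).


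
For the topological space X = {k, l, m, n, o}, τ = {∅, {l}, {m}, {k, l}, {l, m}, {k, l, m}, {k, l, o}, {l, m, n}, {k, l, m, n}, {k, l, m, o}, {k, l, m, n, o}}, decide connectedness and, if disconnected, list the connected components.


(X, τ) is connected.

Find clopen sets (U ∈ τ with X ∖ U ∈ τ):
  U = ∅, X ∖ U = {k, l, m, n, o} — both open, so U is clopen.
  U = {k, l, m, n, o}, X ∖ U = ∅ — both open, so U is clopen.
Only trivial clopens (∅ and X) exist, so (X, τ) is connected.
Compute connected components by grouping points that agree on all clopens:
  component: {k, l, m, n, o}


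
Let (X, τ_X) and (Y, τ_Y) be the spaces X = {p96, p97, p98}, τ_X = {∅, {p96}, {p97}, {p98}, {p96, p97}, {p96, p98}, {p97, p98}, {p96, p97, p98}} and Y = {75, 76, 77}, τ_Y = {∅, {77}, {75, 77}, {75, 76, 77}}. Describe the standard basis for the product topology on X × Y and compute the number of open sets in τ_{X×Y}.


Basis B = {∅ × ∅, {p96} × {77}, {p97} × {77}, {p98} × {77}, {p96} × {75, 77}, {p96, p97} × {77}, {p96, p98} × {77}, {p97} × {75, 77}, {p97, p98} × {77}, {p98} × {75, 77}, {p96} × {75, 76, 77}, {p96, p97, p98} × {77}, {p97} × {75, 76, 77}, {p98} × {75, 76, 77}, {p96, p97} × {75, 77}, {p96, p98} × {75, 77}, {p97, p98} × {75, 77}, {p96, p97} × {75, 76, 77}, {p96, p98} × {75, 76, 77}, {p96, p97, p98} × {75, 77}, {p97, p98} × {75, 76, 77}, {p96, p97, p98} × {75, 76, 77}}; |τ_{X×Y}| = 64.

Enumerate products U × V with U ∈ τ_X, V ∈ τ_Y (deduplicated):
  ∅ × ∅ = {} (∅)
  {p96} × {77} = {(p96,77)}
  {p97} × {77} = {(p97,77)}
  {p98} × {77} = {(p98,77)}
  {p96} × {75, 77} = {(p96,75), (p96,77)}
  {p96, p97} × {77} = {(p96,77), (p97,77)}
  {p96, p98} × {77} = {(p96,77), (p98,77)}
  {p97} × {75, 77} = {(p97,75), (p97,77)}
  {p97, p98} × {77} = {(p97,77), (p98,77)}
  {p98} × {75, 77} = {(p98,75), (p98,77)}
  {p96} × {75, 76, 77} = {(p96,75), (p96,76), (p96,77)}
  {p96, p97, p98} × {77} = {(p96,77), (p97,77), (p98,77)}
  {p97} × {75, 76, 77} = {(p97,75), (p97,76), (p97,77)}
  {p98} × {75, 76, 77} = {(p98,75), (p98,76), (p98,77)}
  {p96, p97} × {75, 77} = {(p96,75), (p96,77), (p97,75), (p97,77)}
  {p96, p98} × {75, 77} = {(p96,75), (p96,77), (p98,75), (p98,77)}
  {p97, p98} × {75, 77} = {(p97,75), (p97,77), (p98,75), (p98,77)}
  {p96, p97} × {75, 76, 77} = {(p96,75), (p96,76), (p96,77), (p97,75), (p97,76), (p97,77)}
  {p96, p98} × {75, 76, 77} = {(p96,75), (p96,76), (p96,77), (p98,75), (p98,76), (p98,77)}
  {p96, p97, p98} × {75, 77} = {(p96,75), (p96,77), (p97,75), (p97,77), (p98,75), (p98,77)}
  {p97, p98} × {75, 76, 77} = {(p97,75), (p97,76), (p97,77), (p98,75), (p98,76), (p98,77)}
  {p96, p97, p98} × {75, 76, 77} = {(p96,75), (p96,76), (p96,77), (p97,75), (p97,76), (p97,77), (p98,75), (p98,76), (p98,77)}
These 22 distinct sets form the basis B.
Close under arbitrary unions to get τ_{X×Y}; counting gives |τ_{X×Y}| = 64.


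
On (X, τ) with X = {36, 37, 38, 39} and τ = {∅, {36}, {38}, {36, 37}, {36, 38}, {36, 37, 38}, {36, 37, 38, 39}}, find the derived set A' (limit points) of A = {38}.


A' = {39}

For each x ∈ X, list the open sets U ∈ τ with x ∈ U, then check whether U ∩ (A ∖ {x}) ≠ ∅ for every such U.
  x = 36: open {36} ∋ x has {36} ∩ (A ∖ {36}) = ∅, so x is NOT a limit point.
  x = 37: open {36, 37} ∋ x has {36, 37} ∩ (A ∖ {37}) = ∅, so x is NOT a limit point.
  x = 38: open {38} ∋ x has {38} ∩ (A ∖ {38}) = ∅, so x is NOT a limit point.
  x = 39: opens ∋ x are {36, 37, 38, 39}; each meets A ∖ {39}, so x IS a limit point.
Collecting: A' = {39}.


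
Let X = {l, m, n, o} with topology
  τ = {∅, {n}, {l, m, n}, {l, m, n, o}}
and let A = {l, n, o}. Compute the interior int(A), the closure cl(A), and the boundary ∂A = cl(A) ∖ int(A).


int(A) = {n}, cl(A) = {l, m, n, o}, ∂A = {l, m, o}.

Closed sets in (X, τ) are complements of opens:
  closed(X, τ) = {∅, {o}, {l, m, o}, {l, m, n, o}}.
int(A) = ⋃ {U ∈ τ : U ⊆ A}. Opens contained in A: ∅, {n}.
Taking the union of these: int(A) = {n}.
cl(A) = ⋂ {C closed : A ⊆ C}. Closed sets containing A: {l, m, n, o}.
Intersecting these: cl(A) = {l, m, n, o}.
∂A = cl(A) ∖ int(A) = {l, m, n, o} ∖ {n} = {l, m, o}.


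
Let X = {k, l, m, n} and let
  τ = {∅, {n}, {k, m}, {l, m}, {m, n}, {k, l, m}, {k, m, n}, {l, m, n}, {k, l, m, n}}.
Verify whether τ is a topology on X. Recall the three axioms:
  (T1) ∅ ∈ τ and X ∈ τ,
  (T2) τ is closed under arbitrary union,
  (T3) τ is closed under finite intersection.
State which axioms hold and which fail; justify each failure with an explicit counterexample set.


τ is NOT a topology on X.

Axiom (T1): ∅ ∈ τ? Yes; X ∈ τ? Yes.
Axiom (T2/T3): check pairwise unions and intersections of members of τ.
Counterexample for (T3): {k, m} ∩ {l, m} = {m} ∉ τ. Therefore τ is NOT a topology.


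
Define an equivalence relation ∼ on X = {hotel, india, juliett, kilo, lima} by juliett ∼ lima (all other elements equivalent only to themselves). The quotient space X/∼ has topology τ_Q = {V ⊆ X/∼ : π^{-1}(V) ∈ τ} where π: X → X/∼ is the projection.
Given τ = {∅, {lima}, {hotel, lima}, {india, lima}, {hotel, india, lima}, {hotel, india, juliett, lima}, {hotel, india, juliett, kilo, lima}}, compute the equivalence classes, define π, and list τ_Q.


X/∼ = {[hotel], [india], [juliett=lima], [kilo]}; |τ_Q| = 3.

Equivalence classes: [hotel], [india], [juliett=lima], [kilo].
Quotient map π: X → X/∼ sends hotel ↦ [hotel], india ↦ [india], juliett ↦ [juliett=lima], kilo ↦ [kilo], lima ↦ [juliett=lima].
For each subset V ⊆ X/∼, compute π^{-1}(V) ⊆ X and check whether π^{-1}(V) ∈ τ. V is open in τ_Q iff π^{-1}(V) ∈ τ.
  V = {}: π^{-1}(V) = ∅ ∈ τ ✓.
  V = {[hotel]}: π^{-1}(V) = {hotel} ∉ τ ✗.
  V = {[india]}: π^{-1}(V) = {india} ∉ τ ✗.
  V = {[hotel], [india]}: π^{-1}(V) = {hotel, india} ∉ τ ✗.
  V = {[juliett=lima]}: π^{-1}(V) = {juliett, lima} ∉ τ ✗.
  V = {[hotel], [juliett=lima]}: π^{-1}(V) = {hotel, juliett, lima} ∉ τ ✗.
  V = {[india], [juliett=lima]}: π^{-1}(V) = {india, juliett, lima} ∉ τ ✗.
  V = {[hotel], [india], [juliett=lima]}: π^{-1}(V) = {hotel, india, juliett, lima} ∈ τ ✓.
  V = {[kilo]}: π^{-1}(V) = {kilo} ∉ τ ✗.
  V = {[hotel], [kilo]}: π^{-1}(V) = {hotel, kilo} ∉ τ ✗.
  V = {[india], [kilo]}: π^{-1}(V) = {india, kilo} ∉ τ ✗.
  V = {[hotel], [india], [kilo]}: π^{-1}(V) = {hotel, india, kilo} ∉ τ ✗.
  V = {[juliett=lima], [kilo]}: π^{-1}(V) = {juliett, kilo, lima} ∉ τ ✗.
  V = {[hotel], [juliett=lima], [kilo]}: π^{-1}(V) = {hotel, juliett, kilo, lima} ∉ τ ✗.
  V = {[india], [juliett=lima], [kilo]}: π^{-1}(V) = {india, juliett, kilo, lima} ∉ τ ✗.
  V = {[hotel], [india], [juliett=lima], [kilo]}: π^{-1}(V) = {hotel, india, juliett, kilo, lima} ∈ τ ✓.
Open sets in the quotient: τ_Q = {{}, {[hotel], [india], [juliett=lima]}, {[hotel], [india], [juliett=lima], [kilo]}} (3 elements).


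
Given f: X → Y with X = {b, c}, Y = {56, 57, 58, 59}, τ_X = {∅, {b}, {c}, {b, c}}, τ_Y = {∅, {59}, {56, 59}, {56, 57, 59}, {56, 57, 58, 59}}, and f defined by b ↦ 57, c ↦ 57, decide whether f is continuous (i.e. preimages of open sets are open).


f IS continuous.

Compute f^{-1}(U) for each U ∈ τ_Y:
  U = ∅: f^{-1}(U) = ∅ ∈ τ_X ✓.
  U = {59}: f^{-1}(U) = ∅ ∈ τ_X ✓.
  U = {56, 59}: f^{-1}(U) = ∅ ∈ τ_X ✓.
  U = {56, 57, 59}: f^{-1}(U) = {b, c} ∈ τ_X ✓.
  U = {56, 57, 58, 59}: f^{-1}(U) = {b, c} ∈ τ_X ✓.
Every preimage lies in τ_X, so f IS continuous.


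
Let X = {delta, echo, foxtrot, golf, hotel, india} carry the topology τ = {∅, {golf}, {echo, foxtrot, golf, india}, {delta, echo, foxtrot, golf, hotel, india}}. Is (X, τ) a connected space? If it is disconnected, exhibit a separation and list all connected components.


(X, τ) is connected.

Find clopen sets (U ∈ τ with X ∖ U ∈ τ):
  U = ∅, X ∖ U = {delta, echo, foxtrot, golf, hotel, india} — both open, so U is clopen.
  U = {delta, echo, foxtrot, golf, hotel, india}, X ∖ U = ∅ — both open, so U is clopen.
Only trivial clopens (∅ and X) exist, so (X, τ) is connected.
Compute connected components by grouping points that agree on all clopens:
  component: {delta, echo, foxtrot, golf, hotel, india}


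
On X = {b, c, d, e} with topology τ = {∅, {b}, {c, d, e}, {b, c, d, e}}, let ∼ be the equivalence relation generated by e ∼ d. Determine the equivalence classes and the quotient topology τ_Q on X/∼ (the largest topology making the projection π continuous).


X/∼ = {[b], [c], [d=e]}; |τ_Q| = 4.

Equivalence classes: [b], [c], [d=e].
Quotient map π: X → X/∼ sends b ↦ [b], c ↦ [c], d ↦ [d=e], e ↦ [d=e].
For each subset V ⊆ X/∼, compute π^{-1}(V) ⊆ X and check whether π^{-1}(V) ∈ τ. V is open in τ_Q iff π^{-1}(V) ∈ τ.
  V = {}: π^{-1}(V) = ∅ ∈ τ ✓.
  V = {[b]}: π^{-1}(V) = {b} ∈ τ ✓.
  V = {[c]}: π^{-1}(V) = {c} ∉ τ ✗.
  V = {[b], [c]}: π^{-1}(V) = {b, c} ∉ τ ✗.
  V = {[d=e]}: π^{-1}(V) = {d, e} ∉ τ ✗.
  V = {[b], [d=e]}: π^{-1}(V) = {b, d, e} ∉ τ ✗.
  V = {[c], [d=e]}: π^{-1}(V) = {c, d, e} ∈ τ ✓.
  V = {[b], [c], [d=e]}: π^{-1}(V) = {b, c, d, e} ∈ τ ✓.
Open sets in the quotient: τ_Q = {{}, {[b]}, {[c], [d=e]}, {[b], [c], [d=e]}} (4 elements).


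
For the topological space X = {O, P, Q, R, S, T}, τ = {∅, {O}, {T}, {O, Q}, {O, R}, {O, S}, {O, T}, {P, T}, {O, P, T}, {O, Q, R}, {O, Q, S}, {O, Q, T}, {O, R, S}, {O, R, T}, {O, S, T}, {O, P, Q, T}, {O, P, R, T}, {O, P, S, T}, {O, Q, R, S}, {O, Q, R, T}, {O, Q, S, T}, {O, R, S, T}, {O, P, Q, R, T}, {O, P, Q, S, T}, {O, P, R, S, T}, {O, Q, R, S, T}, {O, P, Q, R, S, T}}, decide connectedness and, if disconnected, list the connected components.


(X, τ) is disconnected; components = [{P, T}, {O, Q, R, S}].

Find clopen sets (U ∈ τ with X ∖ U ∈ τ):
  U = ∅, X ∖ U = {O, P, Q, R, S, T} — both open, so U is clopen.
  U = {P, T}, X ∖ U = {O, Q, R, S} — both open, so U is clopen.
  U = {O, Q, R, S}, X ∖ U = {P, T} — both open, so U is clopen.
  U = {O, P, Q, R, S, T}, X ∖ U = ∅ — both open, so U is clopen.
Nontrivial clopen(s) exist: e.g. {P, T}. So (X, τ) is disconnected.
Compute connected components by grouping points that agree on all clopens:
  component: {P, T}
  component: {O, Q, R, S}


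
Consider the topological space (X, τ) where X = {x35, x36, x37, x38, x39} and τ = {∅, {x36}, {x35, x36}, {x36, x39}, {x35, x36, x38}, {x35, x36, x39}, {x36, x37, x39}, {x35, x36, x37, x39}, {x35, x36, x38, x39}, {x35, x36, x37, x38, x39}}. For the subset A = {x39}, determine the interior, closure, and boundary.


int(A) = ∅, cl(A) = {x37, x39}, ∂A = {x37, x39}.

Closed sets in (X, τ) are complements of opens:
  closed(X, τ) = {∅, {x37}, {x38}, {x35, x38}, {x37, x38}, {x37, x39}, {x35, x37, x38}, {x37, x38, x39}, {x35, x37, x38, x39}, {x35, x36, x37, x38, x39}}.
int(A) = ⋃ {U ∈ τ : U ⊆ A}. Opens contained in A: ∅.
Taking the union of these: int(A) = ∅.
cl(A) = ⋂ {C closed : A ⊆ C}. Closed sets containing A: {x37, x39}, {x37, x38, x39}, {x35, x37, x38, x39}, {x35, x36, x37, x38, x39}.
Intersecting these: cl(A) = {x37, x39}.
∂A = cl(A) ∖ int(A) = {x37, x39} ∖ ∅ = {x37, x39}.


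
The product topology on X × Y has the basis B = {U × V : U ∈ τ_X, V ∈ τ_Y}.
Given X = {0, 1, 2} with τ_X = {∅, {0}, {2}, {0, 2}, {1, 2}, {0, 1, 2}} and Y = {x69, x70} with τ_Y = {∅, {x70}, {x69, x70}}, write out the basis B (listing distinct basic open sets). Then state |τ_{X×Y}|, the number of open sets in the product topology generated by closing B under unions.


Basis B = {∅ × ∅, {0} × {x70}, {2} × {x70}, {0} × {x69, x70}, {0, 2} × {x70}, {1, 2} × {x70}, {2} × {x69, x70}, {0, 1, 2} × {x70}, {0, 2} × {x69, x70}, {1, 2} × {x69, x70}, {0, 1, 2} × {x69, x70}}; |τ_{X×Y}| = 18.

Enumerate products U × V with U ∈ τ_X, V ∈ τ_Y (deduplicated):
  ∅ × ∅ = {} (∅)
  {0} × {x70} = {(0,x70)}
  {2} × {x70} = {(2,x70)}
  {0} × {x69, x70} = {(0,x69), (0,x70)}
  {0, 2} × {x70} = {(0,x70), (2,x70)}
  {1, 2} × {x70} = {(1,x70), (2,x70)}
  {2} × {x69, x70} = {(2,x69), (2,x70)}
  {0, 1, 2} × {x70} = {(0,x70), (1,x70), (2,x70)}
  {0, 2} × {x69, x70} = {(0,x69), (0,x70), (2,x69), (2,x70)}
  {1, 2} × {x69, x70} = {(1,x69), (1,x70), (2,x69), (2,x70)}
  {0, 1, 2} × {x69, x70} = {(0,x69), (0,x70), (1,x69), (1,x70), (2,x69), (2,x70)}
These 11 distinct sets form the basis B.
Close under arbitrary unions to get τ_{X×Y}; counting gives |τ_{X×Y}| = 18.


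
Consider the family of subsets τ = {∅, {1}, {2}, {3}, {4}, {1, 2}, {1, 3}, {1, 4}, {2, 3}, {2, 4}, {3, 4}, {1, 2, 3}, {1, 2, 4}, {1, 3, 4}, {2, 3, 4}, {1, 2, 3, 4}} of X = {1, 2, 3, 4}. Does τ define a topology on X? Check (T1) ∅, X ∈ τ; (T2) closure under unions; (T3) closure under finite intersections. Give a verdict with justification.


τ IS a topology on X.

Axiom (T1): ∅ ∈ τ? Yes; X ∈ τ? Yes.
Axiom (T2/T3): check pairwise unions and intersections of members of τ.
All pairwise intersections and unions checked — each lies in τ. Therefore τ satisfies (T1), (T2), (T3): it IS a topology on X.


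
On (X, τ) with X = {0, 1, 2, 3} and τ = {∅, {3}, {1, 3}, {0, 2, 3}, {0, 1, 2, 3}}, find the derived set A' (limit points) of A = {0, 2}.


A' = {0, 2}

For each x ∈ X, list the open sets U ∈ τ with x ∈ U, then check whether U ∩ (A ∖ {x}) ≠ ∅ for every such U.
  x = 0: opens ∋ x are {0, 2, 3}, {0, 1, 2, 3}; each meets A ∖ {0}, so x IS a limit point.
  x = 1: open {1, 3} ∋ x has {1, 3} ∩ (A ∖ {1}) = ∅, so x is NOT a limit point.
  x = 2: opens ∋ x are {0, 2, 3}, {0, 1, 2, 3}; each meets A ∖ {2}, so x IS a limit point.
  x = 3: open {3} ∋ x has {3} ∩ (A ∖ {3}) = ∅, so x is NOT a limit point.
Collecting: A' = {0, 2}.


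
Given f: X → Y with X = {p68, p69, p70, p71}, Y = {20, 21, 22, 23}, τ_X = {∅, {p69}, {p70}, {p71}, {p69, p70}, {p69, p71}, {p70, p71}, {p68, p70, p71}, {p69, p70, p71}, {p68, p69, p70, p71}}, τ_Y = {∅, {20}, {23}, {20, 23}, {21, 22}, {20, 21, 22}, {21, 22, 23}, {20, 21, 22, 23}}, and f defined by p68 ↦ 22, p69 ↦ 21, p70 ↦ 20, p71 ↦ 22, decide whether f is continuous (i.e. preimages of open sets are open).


f is NOT continuous.

Compute f^{-1}(U) for each U ∈ τ_Y:
  U = ∅: f^{-1}(U) = ∅ ∈ τ_X ✓.
  U = {20}: f^{-1}(U) = {p70} ∈ τ_X ✓.
  U = {23}: f^{-1}(U) = ∅ ∈ τ_X ✓.
  U = {20, 23}: f^{-1}(U) = {p70} ∈ τ_X ✓.
  U = {21, 22}: f^{-1}(U) = {p68, p69, p71} ∉ τ_X ✗.
  U = {20, 21, 22}: f^{-1}(U) = {p68, p69, p70, p71} ∈ τ_X ✓.
  U = {21, 22, 23}: f^{-1}(U) = {p68, p69, p71} ∉ τ_X ✗.
  U = {20, 21, 22, 23}: f^{-1}(U) = {p68, p69, p70, p71} ∈ τ_X ✓.
Found U = {21, 22} with f^{-1}(U) = {p68, p69, p71} not in τ_X. Therefore f is NOT continuous.


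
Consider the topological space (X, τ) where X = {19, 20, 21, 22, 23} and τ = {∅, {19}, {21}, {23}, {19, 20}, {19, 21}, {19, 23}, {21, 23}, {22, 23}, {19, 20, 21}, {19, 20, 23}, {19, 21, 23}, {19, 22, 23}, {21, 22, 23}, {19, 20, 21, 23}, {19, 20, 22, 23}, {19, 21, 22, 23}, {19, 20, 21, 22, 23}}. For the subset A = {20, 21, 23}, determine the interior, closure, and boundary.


int(A) = {21, 23}, cl(A) = {20, 21, 22, 23}, ∂A = {20, 22}.

Closed sets in (X, τ) are complements of opens:
  closed(X, τ) = {∅, {20}, {21}, {22}, {19, 20}, {20, 21}, {20, 22}, {21, 22}, {22, 23}, {19, 20, 21}, {19, 20, 22}, {20, 21, 22}, {20, 22, 23}, {21, 22, 23}, {19, 20, 21, 22}, {19, 20, 22, 23}, {20, 21, 22, 23}, {19, 20, 21, 22, 23}}.
int(A) = ⋃ {U ∈ τ : U ⊆ A}. Opens contained in A: ∅, {21}, {23}, {21, 23}.
Taking the union of these: int(A) = {21, 23}.
cl(A) = ⋂ {C closed : A ⊆ C}. Closed sets containing A: {20, 21, 22, 23}, {19, 20, 21, 22, 23}.
Intersecting these: cl(A) = {20, 21, 22, 23}.
∂A = cl(A) ∖ int(A) = {20, 21, 22, 23} ∖ {21, 23} = {20, 22}.


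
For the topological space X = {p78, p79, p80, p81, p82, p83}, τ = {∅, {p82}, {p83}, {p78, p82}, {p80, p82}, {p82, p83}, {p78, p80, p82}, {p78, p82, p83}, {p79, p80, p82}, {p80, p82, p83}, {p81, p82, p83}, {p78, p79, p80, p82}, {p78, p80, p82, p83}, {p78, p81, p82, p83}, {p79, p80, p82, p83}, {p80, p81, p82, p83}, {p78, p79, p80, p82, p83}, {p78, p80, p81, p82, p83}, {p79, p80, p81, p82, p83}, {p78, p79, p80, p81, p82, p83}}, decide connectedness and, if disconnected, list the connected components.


(X, τ) is connected.

Find clopen sets (U ∈ τ with X ∖ U ∈ τ):
  U = ∅, X ∖ U = {p78, p79, p80, p81, p82, p83} — both open, so U is clopen.
  U = {p78, p79, p80, p81, p82, p83}, X ∖ U = ∅ — both open, so U is clopen.
Only trivial clopens (∅ and X) exist, so (X, τ) is connected.
Compute connected components by grouping points that agree on all clopens:
  component: {p78, p79, p80, p81, p82, p83}


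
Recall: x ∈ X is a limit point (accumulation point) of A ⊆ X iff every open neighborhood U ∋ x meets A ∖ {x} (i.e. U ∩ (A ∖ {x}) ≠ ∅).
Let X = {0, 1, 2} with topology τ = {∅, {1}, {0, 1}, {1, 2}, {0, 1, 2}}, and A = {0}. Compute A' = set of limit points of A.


A' = ∅

For each x ∈ X, list the open sets U ∈ τ with x ∈ U, then check whether U ∩ (A ∖ {x}) ≠ ∅ for every such U.
  x = 0: open {0, 1} ∋ x has {0, 1} ∩ (A ∖ {0}) = ∅, so x is NOT a limit point.
  x = 1: open {1} ∋ x has {1} ∩ (A ∖ {1}) = ∅, so x is NOT a limit point.
  x = 2: open {1, 2} ∋ x has {1, 2} ∩ (A ∖ {2}) = ∅, so x is NOT a limit point.
Collecting: A' = ∅.


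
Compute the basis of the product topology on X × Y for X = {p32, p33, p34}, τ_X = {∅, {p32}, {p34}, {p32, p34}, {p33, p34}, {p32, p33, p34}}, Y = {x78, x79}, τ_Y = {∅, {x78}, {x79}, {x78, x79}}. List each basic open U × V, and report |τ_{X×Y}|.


Basis B = {∅ × ∅, {p32} × {x78}, {p32} × {x79}, {p34} × {x78}, {p34} × {x79}, {p32} × {x78, x79}, {p32, p34} × {x78}, {p32, p34} × {x79}, {p33, p34} × {x78}, {p33, p34} × {x79}, {p34} × {x78, x79}, {p32, p33, p34} × {x78}, {p32, p33, p34} × {x79}, {p32, p34} × {x78, x79}, {p33, p34} × {x78, x79}, {p32, p33, p34} × {x78, x79}}; |τ_{X×Y}| = 36.

Enumerate products U × V with U ∈ τ_X, V ∈ τ_Y (deduplicated):
  ∅ × ∅ = {} (∅)
  {p32} × {x78} = {(p32,x78)}
  {p32} × {x79} = {(p32,x79)}
  {p34} × {x78} = {(p34,x78)}
  {p34} × {x79} = {(p34,x79)}
  {p32} × {x78, x79} = {(p32,x78), (p32,x79)}
  {p32, p34} × {x78} = {(p32,x78), (p34,x78)}
  {p32, p34} × {x79} = {(p32,x79), (p34,x79)}
  {p33, p34} × {x78} = {(p33,x78), (p34,x78)}
  {p33, p34} × {x79} = {(p33,x79), (p34,x79)}
  {p34} × {x78, x79} = {(p34,x78), (p34,x79)}
  {p32, p33, p34} × {x78} = {(p32,x78), (p33,x78), (p34,x78)}
  {p32, p33, p34} × {x79} = {(p32,x79), (p33,x79), (p34,x79)}
  {p32, p34} × {x78, x79} = {(p32,x78), (p32,x79), (p34,x78), (p34,x79)}
  {p33, p34} × {x78, x79} = {(p33,x78), (p33,x79), (p34,x78), (p34,x79)}
  {p32, p33, p34} × {x78, x79} = {(p32,x78), (p32,x79), (p33,x78), (p33,x79), (p34,x78), (p34,x79)}
These 16 distinct sets form the basis B.
Close under arbitrary unions to get τ_{X×Y}; counting gives |τ_{X×Y}| = 36.


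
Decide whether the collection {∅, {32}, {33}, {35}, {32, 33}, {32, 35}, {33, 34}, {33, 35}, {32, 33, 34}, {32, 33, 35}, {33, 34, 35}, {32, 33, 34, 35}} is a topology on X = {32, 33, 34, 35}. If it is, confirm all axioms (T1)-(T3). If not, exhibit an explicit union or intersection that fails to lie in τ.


τ IS a topology on X.

Axiom (T1): ∅ ∈ τ? Yes; X ∈ τ? Yes.
Axiom (T2/T3): check pairwise unions and intersections of members of τ.
All pairwise intersections and unions checked — each lies in τ. Therefore τ satisfies (T1), (T2), (T3): it IS a topology on X.


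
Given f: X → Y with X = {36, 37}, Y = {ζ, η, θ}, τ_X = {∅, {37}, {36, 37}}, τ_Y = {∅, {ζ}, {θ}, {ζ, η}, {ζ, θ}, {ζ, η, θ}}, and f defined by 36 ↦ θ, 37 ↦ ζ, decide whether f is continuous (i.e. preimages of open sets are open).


f is NOT continuous.

Compute f^{-1}(U) for each U ∈ τ_Y:
  U = ∅: f^{-1}(U) = ∅ ∈ τ_X ✓.
  U = {ζ}: f^{-1}(U) = {37} ∈ τ_X ✓.
  U = {θ}: f^{-1}(U) = {36} ∉ τ_X ✗.
  U = {ζ, η}: f^{-1}(U) = {37} ∈ τ_X ✓.
  U = {ζ, θ}: f^{-1}(U) = {36, 37} ∈ τ_X ✓.
  U = {ζ, η, θ}: f^{-1}(U) = {36, 37} ∈ τ_X ✓.
Found U = {θ} with f^{-1}(U) = {36} not in τ_X. Therefore f is NOT continuous.


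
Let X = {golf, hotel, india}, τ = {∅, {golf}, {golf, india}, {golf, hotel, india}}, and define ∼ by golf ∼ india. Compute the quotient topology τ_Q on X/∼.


X/∼ = {[golf=india], [hotel]}; |τ_Q| = 3.

Equivalence classes: [golf=india], [hotel].
Quotient map π: X → X/∼ sends golf ↦ [golf=india], hotel ↦ [hotel], india ↦ [golf=india].
For each subset V ⊆ X/∼, compute π^{-1}(V) ⊆ X and check whether π^{-1}(V) ∈ τ. V is open in τ_Q iff π^{-1}(V) ∈ τ.
  V = {}: π^{-1}(V) = ∅ ∈ τ ✓.
  V = {[golf=india]}: π^{-1}(V) = {golf, india} ∈ τ ✓.
  V = {[hotel]}: π^{-1}(V) = {hotel} ∉ τ ✗.
  V = {[golf=india], [hotel]}: π^{-1}(V) = {golf, hotel, india} ∈ τ ✓.
Open sets in the quotient: τ_Q = {{}, {[golf=india]}, {[golf=india], [hotel]}} (3 elements).


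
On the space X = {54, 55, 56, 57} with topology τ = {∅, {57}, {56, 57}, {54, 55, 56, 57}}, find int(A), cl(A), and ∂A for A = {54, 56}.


int(A) = ∅, cl(A) = {54, 55, 56}, ∂A = {54, 55, 56}.

Closed sets in (X, τ) are complements of opens:
  closed(X, τ) = {∅, {54, 55}, {54, 55, 56}, {54, 55, 56, 57}}.
int(A) = ⋃ {U ∈ τ : U ⊆ A}. Opens contained in A: ∅.
Taking the union of these: int(A) = ∅.
cl(A) = ⋂ {C closed : A ⊆ C}. Closed sets containing A: {54, 55, 56}, {54, 55, 56, 57}.
Intersecting these: cl(A) = {54, 55, 56}.
∂A = cl(A) ∖ int(A) = {54, 55, 56} ∖ ∅ = {54, 55, 56}.


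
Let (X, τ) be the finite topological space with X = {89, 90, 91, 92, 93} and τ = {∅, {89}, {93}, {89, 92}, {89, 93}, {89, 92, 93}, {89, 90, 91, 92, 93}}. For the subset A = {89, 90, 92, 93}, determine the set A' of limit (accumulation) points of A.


A' = {90, 91, 92}

For each x ∈ X, list the open sets U ∈ τ with x ∈ U, then check whether U ∩ (A ∖ {x}) ≠ ∅ for every such U.
  x = 89: open {89} ∋ x has {89} ∩ (A ∖ {89}) = ∅, so x is NOT a limit point.
  x = 90: opens ∋ x are {89, 90, 91, 92, 93}; each meets A ∖ {90}, so x IS a limit point.
  x = 91: opens ∋ x are {89, 90, 91, 92, 93}; each meets A ∖ {91}, so x IS a limit point.
  x = 92: opens ∋ x are {89, 92}, {89, 92, 93}, {89, 90, 91, 92, 93}; each meets A ∖ {92}, so x IS a limit point.
  x = 93: open {93} ∋ x has {93} ∩ (A ∖ {93}) = ∅, so x is NOT a limit point.
Collecting: A' = {90, 91, 92}.


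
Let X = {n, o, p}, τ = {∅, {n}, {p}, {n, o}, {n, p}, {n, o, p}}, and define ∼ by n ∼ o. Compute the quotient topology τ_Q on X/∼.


X/∼ = {[n=o], [p]}; |τ_Q| = 4.

Equivalence classes: [n=o], [p].
Quotient map π: X → X/∼ sends n ↦ [n=o], o ↦ [n=o], p ↦ [p].
For each subset V ⊆ X/∼, compute π^{-1}(V) ⊆ X and check whether π^{-1}(V) ∈ τ. V is open in τ_Q iff π^{-1}(V) ∈ τ.
  V = {}: π^{-1}(V) = ∅ ∈ τ ✓.
  V = {[n=o]}: π^{-1}(V) = {n, o} ∈ τ ✓.
  V = {[p]}: π^{-1}(V) = {p} ∈ τ ✓.
  V = {[n=o], [p]}: π^{-1}(V) = {n, o, p} ∈ τ ✓.
Open sets in the quotient: τ_Q = {{}, {[n=o]}, {[p]}, {[n=o], [p]}} (4 elements).


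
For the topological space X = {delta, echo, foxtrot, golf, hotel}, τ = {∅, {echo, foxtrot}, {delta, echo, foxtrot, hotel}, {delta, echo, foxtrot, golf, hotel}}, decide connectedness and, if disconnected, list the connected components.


(X, τ) is connected.

Find clopen sets (U ∈ τ with X ∖ U ∈ τ):
  U = ∅, X ∖ U = {delta, echo, foxtrot, golf, hotel} — both open, so U is clopen.
  U = {delta, echo, foxtrot, golf, hotel}, X ∖ U = ∅ — both open, so U is clopen.
Only trivial clopens (∅ and X) exist, so (X, τ) is connected.
Compute connected components by grouping points that agree on all clopens:
  component: {delta, echo, foxtrot, golf, hotel}


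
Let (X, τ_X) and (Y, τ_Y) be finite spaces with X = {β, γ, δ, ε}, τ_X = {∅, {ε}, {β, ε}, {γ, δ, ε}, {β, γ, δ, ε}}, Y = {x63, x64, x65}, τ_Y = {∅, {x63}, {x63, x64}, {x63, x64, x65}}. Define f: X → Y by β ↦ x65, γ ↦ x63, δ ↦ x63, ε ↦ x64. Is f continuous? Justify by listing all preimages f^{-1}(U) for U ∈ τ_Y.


f is NOT continuous.

Compute f^{-1}(U) for each U ∈ τ_Y:
  U = ∅: f^{-1}(U) = ∅ ∈ τ_X ✓.
  U = {x63}: f^{-1}(U) = {γ, δ} ∉ τ_X ✗.
  U = {x63, x64}: f^{-1}(U) = {γ, δ, ε} ∈ τ_X ✓.
  U = {x63, x64, x65}: f^{-1}(U) = {β, γ, δ, ε} ∈ τ_X ✓.
Found U = {x63} with f^{-1}(U) = {γ, δ} not in τ_X. Therefore f is NOT continuous.


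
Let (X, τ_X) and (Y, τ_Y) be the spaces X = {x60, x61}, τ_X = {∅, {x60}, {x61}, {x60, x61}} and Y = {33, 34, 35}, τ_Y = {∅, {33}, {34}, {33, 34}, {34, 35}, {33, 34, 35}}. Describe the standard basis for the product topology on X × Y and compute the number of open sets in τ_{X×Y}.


Basis B = {∅ × ∅, {x60} × {33}, {x60} × {34}, {x61} × {33}, {x61} × {34}, {x60} × {33, 34}, {x60, x61} × {33}, {x60} × {34, 35}, {x60, x61} × {34}, {x61} × {33, 34}, {x61} × {34, 35}, {x60} × {33, 34, 35}, {x61} × {33, 34, 35}, {x60, x61} × {33, 34}, {x60, x61} × {34, 35}, {x60, x61} × {33, 34, 35}}; |τ_{X×Y}| = 36.

Enumerate products U × V with U ∈ τ_X, V ∈ τ_Y (deduplicated):
  ∅ × ∅ = {} (∅)
  {x60} × {33} = {(x60,33)}
  {x60} × {34} = {(x60,34)}
  {x61} × {33} = {(x61,33)}
  {x61} × {34} = {(x61,34)}
  {x60} × {33, 34} = {(x60,33), (x60,34)}
  {x60, x61} × {33} = {(x60,33), (x61,33)}
  {x60} × {34, 35} = {(x60,34), (x60,35)}
  {x60, x61} × {34} = {(x60,34), (x61,34)}
  {x61} × {33, 34} = {(x61,33), (x61,34)}
  {x61} × {34, 35} = {(x61,34), (x61,35)}
  {x60} × {33, 34, 35} = {(x60,33), (x60,34), (x60,35)}
  {x61} × {33, 34, 35} = {(x61,33), (x61,34), (x61,35)}
  {x60, x61} × {33, 34} = {(x60,33), (x60,34), (x61,33), (x61,34)}
  {x60, x61} × {34, 35} = {(x60,34), (x60,35), (x61,34), (x61,35)}
  {x60, x61} × {33, 34, 35} = {(x60,33), (x60,34), (x60,35), (x61,33), (x61,34), (x61,35)}
These 16 distinct sets form the basis B.
Close under arbitrary unions to get τ_{X×Y}; counting gives |τ_{X×Y}| = 36.


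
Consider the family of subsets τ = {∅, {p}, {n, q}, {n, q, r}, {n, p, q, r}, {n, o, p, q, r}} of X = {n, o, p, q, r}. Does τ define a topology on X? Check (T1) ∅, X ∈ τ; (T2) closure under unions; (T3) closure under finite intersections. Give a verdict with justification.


τ is NOT a topology on X.

Axiom (T1): ∅ ∈ τ? Yes; X ∈ τ? Yes.
Axiom (T2/T3): check pairwise unions and intersections of members of τ.
Counterexample for (T2): {p} ∪ {n, q} = {n, p, q} ∉ τ. Therefore τ is NOT a topology.


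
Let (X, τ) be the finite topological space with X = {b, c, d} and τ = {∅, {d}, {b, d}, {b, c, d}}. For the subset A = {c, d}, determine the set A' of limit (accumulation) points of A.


A' = {b, c}

For each x ∈ X, list the open sets U ∈ τ with x ∈ U, then check whether U ∩ (A ∖ {x}) ≠ ∅ for every such U.
  x = b: opens ∋ x are {b, d}, {b, c, d}; each meets A ∖ {b}, so x IS a limit point.
  x = c: opens ∋ x are {b, c, d}; each meets A ∖ {c}, so x IS a limit point.
  x = d: open {d} ∋ x has {d} ∩ (A ∖ {d}) = ∅, so x is NOT a limit point.
Collecting: A' = {b, c}.


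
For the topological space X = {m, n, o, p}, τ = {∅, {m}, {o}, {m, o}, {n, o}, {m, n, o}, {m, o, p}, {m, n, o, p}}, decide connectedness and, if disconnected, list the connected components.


(X, τ) is connected.

Find clopen sets (U ∈ τ with X ∖ U ∈ τ):
  U = ∅, X ∖ U = {m, n, o, p} — both open, so U is clopen.
  U = {m, n, o, p}, X ∖ U = ∅ — both open, so U is clopen.
Only trivial clopens (∅ and X) exist, so (X, τ) is connected.
Compute connected components by grouping points that agree on all clopens:
  component: {m, n, o, p}


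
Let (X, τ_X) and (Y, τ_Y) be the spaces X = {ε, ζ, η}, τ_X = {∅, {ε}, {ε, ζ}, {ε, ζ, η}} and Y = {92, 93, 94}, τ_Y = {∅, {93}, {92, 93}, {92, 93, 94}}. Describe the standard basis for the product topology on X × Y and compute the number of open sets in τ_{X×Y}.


Basis B = {∅ × ∅, {ε} × {93}, {ε} × {92, 93}, {ε, ζ} × {93}, {ε} × {92, 93, 94}, {ε, ζ, η} × {93}, {ε, ζ} × {92, 93}, {ε, ζ} × {92, 93, 94}, {ε, ζ, η} × {92, 93}, {ε, ζ, η} × {92, 93, 94}}; |τ_{X×Y}| = 20.

Enumerate products U × V with U ∈ τ_X, V ∈ τ_Y (deduplicated):
  ∅ × ∅ = {} (∅)
  {ε} × {93} = {(ε,93)}
  {ε} × {92, 93} = {(ε,92), (ε,93)}
  {ε, ζ} × {93} = {(ε,93), (ζ,93)}
  {ε} × {92, 93, 94} = {(ε,92), (ε,93), (ε,94)}
  {ε, ζ, η} × {93} = {(ε,93), (ζ,93), (η,93)}
  {ε, ζ} × {92, 93} = {(ε,92), (ε,93), (ζ,92), (ζ,93)}
  {ε, ζ} × {92, 93, 94} = {(ε,92), (ε,93), (ε,94), (ζ,92), (ζ,93), (ζ,94)}
  {ε, ζ, η} × {92, 93} = {(ε,92), (ε,93), (ζ,92), (ζ,93), (η,92), (η,93)}
  {ε, ζ, η} × {92, 93, 94} = {(ε,92), (ε,93), (ε,94), (ζ,92), (ζ,93), (ζ,94), (η,92), (η,93), (η,94)}
These 10 distinct sets form the basis B.
Close under arbitrary unions to get τ_{X×Y}; counting gives |τ_{X×Y}| = 20.


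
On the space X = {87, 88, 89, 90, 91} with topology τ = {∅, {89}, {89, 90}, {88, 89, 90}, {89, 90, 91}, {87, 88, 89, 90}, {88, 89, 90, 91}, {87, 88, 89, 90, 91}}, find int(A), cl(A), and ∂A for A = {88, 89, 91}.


int(A) = {89}, cl(A) = {87, 88, 89, 90, 91}, ∂A = {87, 88, 90, 91}.

Closed sets in (X, τ) are complements of opens:
  closed(X, τ) = {∅, {87}, {91}, {87, 88}, {87, 91}, {87, 88, 91}, {87, 88, 90, 91}, {87, 88, 89, 90, 91}}.
int(A) = ⋃ {U ∈ τ : U ⊆ A}. Opens contained in A: ∅, {89}.
Taking the union of these: int(A) = {89}.
cl(A) = ⋂ {C closed : A ⊆ C}. Closed sets containing A: {87, 88, 89, 90, 91}.
Intersecting these: cl(A) = {87, 88, 89, 90, 91}.
∂A = cl(A) ∖ int(A) = {87, 88, 89, 90, 91} ∖ {89} = {87, 88, 90, 91}.


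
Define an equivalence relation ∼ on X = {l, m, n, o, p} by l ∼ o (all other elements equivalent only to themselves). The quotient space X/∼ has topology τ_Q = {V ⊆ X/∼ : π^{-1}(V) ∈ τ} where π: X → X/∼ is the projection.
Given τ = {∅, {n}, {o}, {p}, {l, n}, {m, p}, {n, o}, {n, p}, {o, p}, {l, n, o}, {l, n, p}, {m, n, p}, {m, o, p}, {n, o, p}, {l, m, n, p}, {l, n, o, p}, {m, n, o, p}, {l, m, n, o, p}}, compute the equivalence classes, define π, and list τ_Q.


X/∼ = {[l=o], [m], [n], [p]}; |τ_Q| = 9.

Equivalence classes: [l=o], [m], [n], [p].
Quotient map π: X → X/∼ sends l ↦ [l=o], m ↦ [m], n ↦ [n], o ↦ [l=o], p ↦ [p].
For each subset V ⊆ X/∼, compute π^{-1}(V) ⊆ X and check whether π^{-1}(V) ∈ τ. V is open in τ_Q iff π^{-1}(V) ∈ τ.
  V = {}: π^{-1}(V) = ∅ ∈ τ ✓.
  V = {[l=o]}: π^{-1}(V) = {l, o} ∉ τ ✗.
  V = {[m]}: π^{-1}(V) = {m} ∉ τ ✗.
  V = {[l=o], [m]}: π^{-1}(V) = {l, m, o} ∉ τ ✗.
  V = {[n]}: π^{-1}(V) = {n} ∈ τ ✓.
  V = {[l=o], [n]}: π^{-1}(V) = {l, n, o} ∈ τ ✓.
  V = {[m], [n]}: π^{-1}(V) = {m, n} ∉ τ ✗.
  V = {[l=o], [m], [n]}: π^{-1}(V) = {l, m, n, o} ∉ τ ✗.
  V = {[p]}: π^{-1}(V) = {p} ∈ τ ✓.
  V = {[l=o], [p]}: π^{-1}(V) = {l, o, p} ∉ τ ✗.
  V = {[m], [p]}: π^{-1}(V) = {m, p} ∈ τ ✓.
  V = {[l=o], [m], [p]}: π^{-1}(V) = {l, m, o, p} ∉ τ ✗.
  V = {[n], [p]}: π^{-1}(V) = {n, p} ∈ τ ✓.
  V = {[l=o], [n], [p]}: π^{-1}(V) = {l, n, o, p} ∈ τ ✓.
  V = {[m], [n], [p]}: π^{-1}(V) = {m, n, p} ∈ τ ✓.
  V = {[l=o], [m], [n], [p]}: π^{-1}(V) = {l, m, n, o, p} ∈ τ ✓.
Open sets in the quotient: τ_Q = {{}, {[n]}, {[l=o], [n]}, {[p]}, {[m], [p]}, {[n], [p]}, {[l=o], [n], [p]}, {[m], [n], [p]}, {[l=o], [m], [n], [p]}} (9 elements).


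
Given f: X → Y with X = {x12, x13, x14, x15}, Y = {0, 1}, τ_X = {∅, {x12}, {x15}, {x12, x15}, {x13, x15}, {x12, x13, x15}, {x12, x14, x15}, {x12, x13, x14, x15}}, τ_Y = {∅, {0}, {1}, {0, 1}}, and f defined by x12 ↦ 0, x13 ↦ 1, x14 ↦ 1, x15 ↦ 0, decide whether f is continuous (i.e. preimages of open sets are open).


f is NOT continuous.

Compute f^{-1}(U) for each U ∈ τ_Y:
  U = ∅: f^{-1}(U) = ∅ ∈ τ_X ✓.
  U = {0}: f^{-1}(U) = {x12, x15} ∈ τ_X ✓.
  U = {1}: f^{-1}(U) = {x13, x14} ∉ τ_X ✗.
  U = {0, 1}: f^{-1}(U) = {x12, x13, x14, x15} ∈ τ_X ✓.
Found U = {1} with f^{-1}(U) = {x13, x14} not in τ_X. Therefore f is NOT continuous.


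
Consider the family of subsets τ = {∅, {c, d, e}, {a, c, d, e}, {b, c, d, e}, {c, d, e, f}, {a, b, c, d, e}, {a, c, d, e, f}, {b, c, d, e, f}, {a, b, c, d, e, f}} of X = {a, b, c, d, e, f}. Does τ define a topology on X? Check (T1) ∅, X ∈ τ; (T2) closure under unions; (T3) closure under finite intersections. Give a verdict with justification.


τ IS a topology on X.

Axiom (T1): ∅ ∈ τ? Yes; X ∈ τ? Yes.
Axiom (T2/T3): check pairwise unions and intersections of members of τ.
All pairwise intersections and unions checked — each lies in τ. Therefore τ satisfies (T1), (T2), (T3): it IS a topology on X.


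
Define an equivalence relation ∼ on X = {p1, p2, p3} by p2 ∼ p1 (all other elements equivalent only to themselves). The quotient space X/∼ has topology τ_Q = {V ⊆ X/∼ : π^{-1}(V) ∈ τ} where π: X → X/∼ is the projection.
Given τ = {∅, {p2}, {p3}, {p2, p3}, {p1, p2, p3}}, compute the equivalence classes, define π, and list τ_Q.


X/∼ = {[p1=p2], [p3]}; |τ_Q| = 3.

Equivalence classes: [p1=p2], [p3].
Quotient map π: X → X/∼ sends p1 ↦ [p1=p2], p2 ↦ [p1=p2], p3 ↦ [p3].
For each subset V ⊆ X/∼, compute π^{-1}(V) ⊆ X and check whether π^{-1}(V) ∈ τ. V is open in τ_Q iff π^{-1}(V) ∈ τ.
  V = {}: π^{-1}(V) = ∅ ∈ τ ✓.
  V = {[p1=p2]}: π^{-1}(V) = {p1, p2} ∉ τ ✗.
  V = {[p3]}: π^{-1}(V) = {p3} ∈ τ ✓.
  V = {[p1=p2], [p3]}: π^{-1}(V) = {p1, p2, p3} ∈ τ ✓.
Open sets in the quotient: τ_Q = {{}, {[p3]}, {[p1=p2], [p3]}} (3 elements).


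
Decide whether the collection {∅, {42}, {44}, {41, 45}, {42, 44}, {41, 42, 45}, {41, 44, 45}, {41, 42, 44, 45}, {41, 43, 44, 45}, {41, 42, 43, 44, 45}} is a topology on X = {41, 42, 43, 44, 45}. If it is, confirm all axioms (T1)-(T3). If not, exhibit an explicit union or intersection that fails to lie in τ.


τ IS a topology on X.

Axiom (T1): ∅ ∈ τ? Yes; X ∈ τ? Yes.
Axiom (T2/T3): check pairwise unions and intersections of members of τ.
All pairwise intersections and unions checked — each lies in τ. Therefore τ satisfies (T1), (T2), (T3): it IS a topology on X.


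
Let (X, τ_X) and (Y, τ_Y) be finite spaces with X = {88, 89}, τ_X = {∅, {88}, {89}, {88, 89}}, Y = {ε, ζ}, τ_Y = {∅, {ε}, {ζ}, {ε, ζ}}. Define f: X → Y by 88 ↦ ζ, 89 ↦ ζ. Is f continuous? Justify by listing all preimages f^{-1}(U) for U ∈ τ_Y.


f IS continuous.

Compute f^{-1}(U) for each U ∈ τ_Y:
  U = ∅: f^{-1}(U) = ∅ ∈ τ_X ✓.
  U = {ε}: f^{-1}(U) = ∅ ∈ τ_X ✓.
  U = {ζ}: f^{-1}(U) = {88, 89} ∈ τ_X ✓.
  U = {ε, ζ}: f^{-1}(U) = {88, 89} ∈ τ_X ✓.
Every preimage lies in τ_X, so f IS continuous.


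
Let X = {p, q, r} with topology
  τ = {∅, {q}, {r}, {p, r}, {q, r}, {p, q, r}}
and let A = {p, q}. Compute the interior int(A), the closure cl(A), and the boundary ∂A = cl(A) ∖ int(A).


int(A) = {q}, cl(A) = {p, q}, ∂A = {p}.

Closed sets in (X, τ) are complements of opens:
  closed(X, τ) = {∅, {p}, {q}, {p, q}, {p, r}, {p, q, r}}.
int(A) = ⋃ {U ∈ τ : U ⊆ A}. Opens contained in A: ∅, {q}.
Taking the union of these: int(A) = {q}.
cl(A) = ⋂ {C closed : A ⊆ C}. Closed sets containing A: {p, q}, {p, q, r}.
Intersecting these: cl(A) = {p, q}.
∂A = cl(A) ∖ int(A) = {p, q} ∖ {q} = {p}.


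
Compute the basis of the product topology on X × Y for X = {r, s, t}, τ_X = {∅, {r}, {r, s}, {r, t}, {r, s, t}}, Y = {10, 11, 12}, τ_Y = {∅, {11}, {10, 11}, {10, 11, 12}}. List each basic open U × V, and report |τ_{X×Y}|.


Basis B = {∅ × ∅, {r} × {11}, {r} × {10, 11}, {r, s} × {11}, {r, t} × {11}, {r} × {10, 11, 12}, {r, s, t} × {11}, {r, s} × {10, 11}, {r, t} × {10, 11}, {r, s} × {10, 11, 12}, {r, t} × {10, 11, 12}, {r, s, t} × {10, 11}, {r, s, t} × {10, 11, 12}}; |τ_{X×Y}| = 30.

Enumerate products U × V with U ∈ τ_X, V ∈ τ_Y (deduplicated):
  ∅ × ∅ = {} (∅)
  {r} × {11} = {(r,11)}
  {r} × {10, 11} = {(r,10), (r,11)}
  {r, s} × {11} = {(r,11), (s,11)}
  {r, t} × {11} = {(r,11), (t,11)}
  {r} × {10, 11, 12} = {(r,10), (r,11), (r,12)}
  {r, s, t} × {11} = {(r,11), (s,11), (t,11)}
  {r, s} × {10, 11} = {(r,10), (r,11), (s,10), (s,11)}
  {r, t} × {10, 11} = {(r,10), (r,11), (t,10), (t,11)}
  {r, s} × {10, 11, 12} = {(r,10), (r,11), (r,12), (s,10), (s,11), (s,12)}
  {r, t} × {10, 11, 12} = {(r,10), (r,11), (r,12), (t,10), (t,11), (t,12)}
  {r, s, t} × {10, 11} = {(r,10), (r,11), (s,10), (s,11), (t,10), (t,11)}
  {r, s, t} × {10, 11, 12} = {(r,10), (r,11), (r,12), (s,10), (s,11), (s,12), (t,10), (t,11), (t,12)}
These 13 distinct sets form the basis B.
Close under arbitrary unions to get τ_{X×Y}; counting gives |τ_{X×Y}| = 30.


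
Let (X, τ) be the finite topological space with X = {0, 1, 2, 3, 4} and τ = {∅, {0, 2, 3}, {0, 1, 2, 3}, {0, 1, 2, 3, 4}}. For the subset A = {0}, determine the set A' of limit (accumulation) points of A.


A' = {1, 2, 3, 4}

For each x ∈ X, list the open sets U ∈ τ with x ∈ U, then check whether U ∩ (A ∖ {x}) ≠ ∅ for every such U.
  x = 0: open {0, 2, 3} ∋ x has {0, 2, 3} ∩ (A ∖ {0}) = ∅, so x is NOT a limit point.
  x = 1: opens ∋ x are {0, 1, 2, 3}, {0, 1, 2, 3, 4}; each meets A ∖ {1}, so x IS a limit point.
  x = 2: opens ∋ x are {0, 2, 3}, {0, 1, 2, 3}, {0, 1, 2, 3, 4}; each meets A ∖ {2}, so x IS a limit point.
  x = 3: opens ∋ x are {0, 2, 3}, {0, 1, 2, 3}, {0, 1, 2, 3, 4}; each meets A ∖ {3}, so x IS a limit point.
  x = 4: opens ∋ x are {0, 1, 2, 3, 4}; each meets A ∖ {4}, so x IS a limit point.
Collecting: A' = {1, 2, 3, 4}.
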